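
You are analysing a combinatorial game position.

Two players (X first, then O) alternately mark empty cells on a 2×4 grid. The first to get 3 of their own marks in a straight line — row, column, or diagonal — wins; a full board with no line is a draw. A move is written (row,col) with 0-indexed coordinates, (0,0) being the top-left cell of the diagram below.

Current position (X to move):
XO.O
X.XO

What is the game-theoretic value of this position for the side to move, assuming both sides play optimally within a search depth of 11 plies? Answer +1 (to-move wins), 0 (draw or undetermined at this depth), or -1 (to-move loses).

value(XO.O/X.XO, X) = +1

ply 1, X at XO.O/X.XO | (0,2)=+0→XOXO/X.XO; (1,1)=+1→XO.O/XXXO*
ply 2: XO.O/XXXO is terminal -1 (O); from XO.O/X.XO depth 11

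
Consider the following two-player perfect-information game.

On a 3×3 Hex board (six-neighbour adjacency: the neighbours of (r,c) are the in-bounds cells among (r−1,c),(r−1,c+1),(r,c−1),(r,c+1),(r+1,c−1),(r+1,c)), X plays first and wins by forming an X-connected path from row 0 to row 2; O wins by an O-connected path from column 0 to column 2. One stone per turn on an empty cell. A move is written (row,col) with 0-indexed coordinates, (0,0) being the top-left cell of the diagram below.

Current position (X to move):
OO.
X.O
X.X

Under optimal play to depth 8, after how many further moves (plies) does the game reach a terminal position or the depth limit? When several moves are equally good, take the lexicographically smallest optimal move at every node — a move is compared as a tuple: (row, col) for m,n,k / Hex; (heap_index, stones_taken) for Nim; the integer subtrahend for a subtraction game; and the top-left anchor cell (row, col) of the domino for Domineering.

PV length from [OO./X.O/X.X]: 2 plies

p1 X@[OO./X.O/X.X]: (0,2)[OOX/X.O/X.X]-1* (1,1)[OO./XXO/X.X]-1 (2,1)[OO./X.O/XXX]-1
p2 O@[OOX/X.O/X.X]: (1,1)[OOX/XOO/X.X]+1* (2,1)[OOX/X.O/XOX]-1
p3 X@[OOX/XOO/X.X] terminal -1; root [OO./X.O/X.X] d8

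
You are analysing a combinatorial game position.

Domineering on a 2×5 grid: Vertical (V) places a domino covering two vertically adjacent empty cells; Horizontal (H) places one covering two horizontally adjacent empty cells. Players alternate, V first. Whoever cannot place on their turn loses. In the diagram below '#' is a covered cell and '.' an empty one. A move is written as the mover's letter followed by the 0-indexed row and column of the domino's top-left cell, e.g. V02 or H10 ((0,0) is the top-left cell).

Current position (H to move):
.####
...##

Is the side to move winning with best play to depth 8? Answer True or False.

ply 1, H at .####/...## | H10=+1→.####/##.##*; H11=-1→.####/.####
ply 2: .####/##.## is terminal -1 (V); from .####/...## depth 8

H winning at [.####/...##]: True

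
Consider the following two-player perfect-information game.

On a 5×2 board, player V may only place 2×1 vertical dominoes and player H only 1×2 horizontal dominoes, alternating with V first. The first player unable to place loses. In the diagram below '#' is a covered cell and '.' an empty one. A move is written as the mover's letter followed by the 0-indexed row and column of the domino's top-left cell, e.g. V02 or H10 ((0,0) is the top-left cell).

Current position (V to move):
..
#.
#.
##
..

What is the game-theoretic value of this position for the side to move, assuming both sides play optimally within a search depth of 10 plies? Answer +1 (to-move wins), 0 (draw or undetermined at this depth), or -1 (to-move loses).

[../#./#./##/..] V move#1: V01:-1/.#/##/#./##/..*, V11:-1/../##/##/##/..
[.#/##/#./##/..] H move#2: H40:+1/.#/##/#./##/##*
[.#/##/#./##/##] end (terminal -1, V#3); searched ../#./#./##/.. to 10

value(../#./#./##/.., V) = -1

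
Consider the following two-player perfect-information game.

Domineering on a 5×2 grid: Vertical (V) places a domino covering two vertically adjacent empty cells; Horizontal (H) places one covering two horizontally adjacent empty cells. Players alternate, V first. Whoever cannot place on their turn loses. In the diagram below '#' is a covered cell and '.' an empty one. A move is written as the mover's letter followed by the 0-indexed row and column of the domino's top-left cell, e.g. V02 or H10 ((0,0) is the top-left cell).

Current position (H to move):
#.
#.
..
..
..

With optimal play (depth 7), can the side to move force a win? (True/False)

H winning at [#./#./../../..]: True

ply 1, H at #./#./../../.. | H20=-1→#./#./##/../..; H30=+1→#./#./../##/..*; H40=-1→#./#./../../##
ply 2, V at #./#./../##/.. | V01=-1→##/##/../##/..*; V11=-1→#./##/.#/##/..
ply 3, H at ##/##/../##/.. | H20=+1→##/##/##/##/..*; H40=+1→##/##/../##/##
ply 4: ##/##/##/##/.. is terminal -1 (V); from #./#./../../.. depth 7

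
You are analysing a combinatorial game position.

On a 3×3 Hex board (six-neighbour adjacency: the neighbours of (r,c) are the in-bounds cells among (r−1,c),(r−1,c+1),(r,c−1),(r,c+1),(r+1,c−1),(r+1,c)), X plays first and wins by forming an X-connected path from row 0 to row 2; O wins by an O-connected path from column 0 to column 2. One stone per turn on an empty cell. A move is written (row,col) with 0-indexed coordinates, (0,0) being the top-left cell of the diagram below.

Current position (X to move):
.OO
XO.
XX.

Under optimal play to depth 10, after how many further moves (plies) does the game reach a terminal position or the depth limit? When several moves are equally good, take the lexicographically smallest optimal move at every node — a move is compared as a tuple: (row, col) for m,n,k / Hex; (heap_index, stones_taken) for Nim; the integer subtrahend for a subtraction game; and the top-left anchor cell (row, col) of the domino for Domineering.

PV length from [.OO/XO./XX.]: 1 ply

[.OO/XO./XX.] X move#1: (0,0):+1/XOO/XO./XX.*, (1,2):-1/.OO/XOX/XX., (2,2):-1/.OO/XO./XXX
[XOO/XO./XX.] end (terminal -1, O#2); searched .OO/XO./XX. to 10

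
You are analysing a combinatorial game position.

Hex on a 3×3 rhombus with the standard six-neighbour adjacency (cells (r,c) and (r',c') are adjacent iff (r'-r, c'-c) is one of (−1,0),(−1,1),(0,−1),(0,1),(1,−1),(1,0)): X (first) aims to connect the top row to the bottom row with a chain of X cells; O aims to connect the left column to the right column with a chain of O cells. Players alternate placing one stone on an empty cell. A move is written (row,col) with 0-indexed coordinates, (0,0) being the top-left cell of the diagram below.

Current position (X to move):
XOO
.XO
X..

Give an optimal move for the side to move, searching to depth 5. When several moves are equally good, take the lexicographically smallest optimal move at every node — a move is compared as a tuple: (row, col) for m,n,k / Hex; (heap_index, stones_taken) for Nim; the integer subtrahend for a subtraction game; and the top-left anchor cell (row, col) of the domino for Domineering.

p1 X@[XOO/.XO/X..]: (1,0)[XOO/XXO/X..]+1* (2,1)[XOO/.XO/XX.]-1 (2,2)[XOO/.XO/X.X]-1
p2 O@[XOO/XXO/X..] terminal -1; root [XOO/.XO/X..] d5

X's best at [XOO/.XO/X..]: (1,0)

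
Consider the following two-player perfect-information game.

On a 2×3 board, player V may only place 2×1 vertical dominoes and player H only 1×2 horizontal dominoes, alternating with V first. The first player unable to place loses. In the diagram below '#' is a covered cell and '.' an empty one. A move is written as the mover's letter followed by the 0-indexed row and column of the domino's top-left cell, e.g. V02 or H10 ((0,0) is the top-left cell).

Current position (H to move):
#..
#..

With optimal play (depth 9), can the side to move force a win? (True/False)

p1 H@[#../#..]: H01[###/#..]+1* H11[#../###]+1
p2 V@[###/#..] terminal -1; root [#../#..] d9

H winning at [#../#..]: True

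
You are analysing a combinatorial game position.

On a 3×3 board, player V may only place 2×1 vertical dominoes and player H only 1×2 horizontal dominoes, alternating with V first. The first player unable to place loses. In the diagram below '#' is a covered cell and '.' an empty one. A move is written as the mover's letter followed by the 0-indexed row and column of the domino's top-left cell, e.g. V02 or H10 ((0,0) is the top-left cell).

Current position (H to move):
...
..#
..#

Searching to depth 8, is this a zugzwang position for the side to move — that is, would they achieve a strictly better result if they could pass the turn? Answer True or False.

p1 H@[.../..#/..#]: H00[##./..#/..#]-1 H01[.##/..#/..#]-1 H10[.../###/..#]+1* H20[.../..#/###]-1
p2 V@[.../###/..#] terminal -1; root [.../..#/..#] d8
if H skipped the turn, V would face:
~ p1 V@[.../..#/..#]: V00[#../#.#/..#]+1* V01[.#./.##/..#]+1 V10[.../#.#/#.#]+1 V11[.../.##/.##]+1
~ p2 H@[#../#.#/..#]: H01[###/#.#/..#]-1* H20[#../#.#/###]-1
~ p3 V@[###/#.#/..#]: V11[###/###/.##]+1*
~ p4 H@[###/###/.##] terminal -1; root [.../..#/..#] d8
compare (H): move=+1 vs pass=-1

zugzwang(.../..#/..#, H) = False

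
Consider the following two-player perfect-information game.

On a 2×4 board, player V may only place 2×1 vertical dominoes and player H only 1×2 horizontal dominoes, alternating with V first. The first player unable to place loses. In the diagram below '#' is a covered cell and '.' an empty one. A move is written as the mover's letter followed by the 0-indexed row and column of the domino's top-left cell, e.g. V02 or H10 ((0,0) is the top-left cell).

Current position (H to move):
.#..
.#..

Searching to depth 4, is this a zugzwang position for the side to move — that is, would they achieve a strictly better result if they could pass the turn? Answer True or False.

[.#../.#..] H move#1: H02:+1/.###/.#..*, H12:+1/.#../.###
[.###/.#..] V move#2: V00:-1/####/##..*
[####/##..] H move#3: H12:+1/####/####*
[####/####] end (terminal -1, V#4); searched .#../.#.. to 4
if H skipped the turn, V would face:
~ [.#../.#..] V move#1: V00:-1/##../##.., V02:+1/.##./.##.*, V03:+1/.#.#/.#.#
~ [.##./.##.] end (terminal -1, H#2); searched .#../.#.. to 4
compare (H): move=+1 vs pass=-1

zugzwang(.#../.#.., H) = False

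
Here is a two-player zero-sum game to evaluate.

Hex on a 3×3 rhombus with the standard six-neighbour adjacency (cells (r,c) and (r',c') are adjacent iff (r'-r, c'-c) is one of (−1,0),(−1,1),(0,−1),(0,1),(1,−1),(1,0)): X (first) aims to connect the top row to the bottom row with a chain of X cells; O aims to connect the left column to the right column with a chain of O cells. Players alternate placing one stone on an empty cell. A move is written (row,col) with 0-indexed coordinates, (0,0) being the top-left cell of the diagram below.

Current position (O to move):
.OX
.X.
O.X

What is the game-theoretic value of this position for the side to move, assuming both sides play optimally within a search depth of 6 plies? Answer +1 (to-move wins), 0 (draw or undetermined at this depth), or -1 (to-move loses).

[.OX/.X./O.X] O move#1: (0,0):-1/OOX/.X./O.X*, (1,0):-1/.OX/OX./O.X, (1,2):-1/.OX/.XO/O.X, (2,1):-1/.OX/.X./OOX
[OOX/.X./O.X] X move#2: (1,0):+1/OOX/XX./O.X*, (1,2):+1/OOX/.XX/O.X, (2,1):+1/OOX/.X./OXX
[OOX/XX./O.X] O move#3: (1,2):-1/OOX/XXO/O.X*, (2,1):-1/OOX/XX./OOX
[OOX/XXO/O.X] X move#4: (2,1):+1/OOX/XXO/OXX*
[OOX/XXO/OXX] end (terminal -1, O#5); searched .OX/.X./O.X to 6

value(.OX/.X./O.X, O) = -1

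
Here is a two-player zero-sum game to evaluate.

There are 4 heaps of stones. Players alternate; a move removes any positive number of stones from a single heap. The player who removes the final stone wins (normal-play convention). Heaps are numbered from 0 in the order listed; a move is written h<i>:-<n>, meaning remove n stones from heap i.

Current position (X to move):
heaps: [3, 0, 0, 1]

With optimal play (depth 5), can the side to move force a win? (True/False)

p1 X@[(3,0,0,1)]: h0:-1[(2,0,0,1)]-1 h0:-2[(1,0,0,1)]+1* h0:-3[(0,0,0,1)]-1 h3:-1[(3,0,0,0)]-1
p2 O@[(1,0,0,1)]: h0:-1[(0,0,0,1)]-1* h3:-1[(1,0,0,0)]-1
p3 X@[(0,0,0,1)]: h3:-1[(0,0,0,0)]+1*
p4 O@[(0,0,0,0)] terminal -1; root [(3,0,0,1)] d5

X winning at [(3,0,0,1)]: True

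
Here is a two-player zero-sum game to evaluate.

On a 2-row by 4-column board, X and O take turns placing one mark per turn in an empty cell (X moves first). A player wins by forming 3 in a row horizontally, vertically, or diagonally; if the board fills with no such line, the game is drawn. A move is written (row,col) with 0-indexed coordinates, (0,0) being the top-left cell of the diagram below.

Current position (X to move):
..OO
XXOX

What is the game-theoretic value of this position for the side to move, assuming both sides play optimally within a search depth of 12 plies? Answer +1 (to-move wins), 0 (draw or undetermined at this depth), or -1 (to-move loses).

p1 X@[..OO/XXOX]: (0,0)[X.OO/XXOX]-1 (0,1)[.XOO/XXOX]+0*
p2 O@[.XOO/XXOX]: (0,0)[OXOO/XXOX]+0*
p3 X@[OXOO/XXOX] terminal +0; root [..OO/XXOX] d12

value(..OO/XXOX, X) = 0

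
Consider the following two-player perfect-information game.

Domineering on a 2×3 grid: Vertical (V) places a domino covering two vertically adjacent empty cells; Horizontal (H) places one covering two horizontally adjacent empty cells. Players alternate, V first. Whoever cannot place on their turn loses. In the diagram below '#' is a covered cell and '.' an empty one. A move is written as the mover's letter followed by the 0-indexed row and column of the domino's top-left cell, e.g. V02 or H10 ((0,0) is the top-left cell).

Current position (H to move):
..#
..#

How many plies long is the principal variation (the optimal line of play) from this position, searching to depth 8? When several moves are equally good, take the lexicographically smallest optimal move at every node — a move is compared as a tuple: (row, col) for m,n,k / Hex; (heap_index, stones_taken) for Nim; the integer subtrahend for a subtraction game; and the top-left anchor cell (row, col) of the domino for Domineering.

[..#/..#] H move#1: H00:+1/###/..#*, H10:+1/..#/###
[###/..#] end (terminal -1, V#2); searched ..#/..# to 8

PV length from [..#/..#]: 1 ply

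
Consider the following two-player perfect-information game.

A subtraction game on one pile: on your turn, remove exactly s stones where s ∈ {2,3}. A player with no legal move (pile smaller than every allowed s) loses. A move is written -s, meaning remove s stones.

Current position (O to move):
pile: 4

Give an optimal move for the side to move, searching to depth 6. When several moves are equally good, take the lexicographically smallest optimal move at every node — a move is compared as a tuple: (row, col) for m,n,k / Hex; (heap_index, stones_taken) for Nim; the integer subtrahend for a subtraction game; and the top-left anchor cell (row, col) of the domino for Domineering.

O's best at [4]: -3

p1 O@[4]: -2[2]-1 -3[1]+1*
p2 X@[1] terminal -1; root [4] d6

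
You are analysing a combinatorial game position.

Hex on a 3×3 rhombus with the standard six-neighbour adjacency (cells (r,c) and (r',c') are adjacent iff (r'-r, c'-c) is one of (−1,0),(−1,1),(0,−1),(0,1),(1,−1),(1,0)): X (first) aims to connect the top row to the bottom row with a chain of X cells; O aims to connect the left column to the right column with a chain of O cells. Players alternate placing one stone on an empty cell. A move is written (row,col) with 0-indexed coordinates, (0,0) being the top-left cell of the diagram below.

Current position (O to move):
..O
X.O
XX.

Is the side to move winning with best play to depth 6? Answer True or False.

O winning at [..O/X.O/XX.]: False

[..O/X.O/XX.] O move#1: (0,0):-1/O.O/X.O/XX.*, (0,1):-1/.OO/X.O/XX., (1,1):-1/..O/XOO/XX., (2,2):-1/..O/X.O/XXO
[O.O/X.O/XX.] X move#2: (0,1):+1/OXO/X.O/XX.*, (1,1):-1/O.O/XXO/XX., (2,2):-1/O.O/X.O/XXX
[OXO/X.O/XX.] end (terminal -1, O#3); searched ..O/X.O/XX. to 6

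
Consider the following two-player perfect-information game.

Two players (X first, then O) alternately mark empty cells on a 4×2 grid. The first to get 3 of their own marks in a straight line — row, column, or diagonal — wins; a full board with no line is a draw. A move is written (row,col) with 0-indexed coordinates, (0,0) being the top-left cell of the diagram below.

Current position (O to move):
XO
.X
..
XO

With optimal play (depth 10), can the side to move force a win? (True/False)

O winning at [XO/.X/../XO]: False

ply 1, O at XO/.X/../XO | (1,0)=+0→XO/OX/../XO*; (2,0)=+0→XO/.X/O./XO; (2,1)=+0→XO/.X/.O/XO
ply 2, X at XO/OX/../XO | (2,0)=+0→XO/OX/X./XO*; (2,1)=+0→XO/OX/.X/XO
ply 3, O at XO/OX/X./XO | (2,1)=+0→XO/OX/XO/XO*
ply 4: XO/OX/XO/XO is terminal +0 (X); from XO/.X/../XO depth 10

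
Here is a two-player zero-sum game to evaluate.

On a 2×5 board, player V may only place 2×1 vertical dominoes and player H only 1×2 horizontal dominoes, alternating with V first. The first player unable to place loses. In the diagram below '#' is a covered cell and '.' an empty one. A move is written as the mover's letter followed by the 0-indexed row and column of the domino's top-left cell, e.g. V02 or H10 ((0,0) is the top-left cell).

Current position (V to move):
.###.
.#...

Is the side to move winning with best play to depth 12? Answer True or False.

V winning at [.###./.#...]: True

p1 V@[.###./.#...]: V00[####./##...]-1 V04[.####/.#..#]+1*
p2 H@[.####/.#..#]: H12[.####/.####]-1*
p3 V@[.####/.####]: V00[#####/#####]+1*
p4 H@[#####/#####] terminal -1; root [.###./.#...] d12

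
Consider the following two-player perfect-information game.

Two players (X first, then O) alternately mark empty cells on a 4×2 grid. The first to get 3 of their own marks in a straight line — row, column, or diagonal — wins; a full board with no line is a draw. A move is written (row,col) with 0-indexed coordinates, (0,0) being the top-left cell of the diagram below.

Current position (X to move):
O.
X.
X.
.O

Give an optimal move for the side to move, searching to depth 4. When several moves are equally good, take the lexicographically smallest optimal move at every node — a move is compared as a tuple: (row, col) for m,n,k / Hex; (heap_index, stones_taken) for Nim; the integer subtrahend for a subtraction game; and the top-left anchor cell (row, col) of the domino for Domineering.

ply 1, X at O./X./X./.O | (0,1)=+0→OX/X./X./.O; (1,1)=+0→O./XX/X./.O; (2,1)=+0→O./X./XX/.O; (3,0)=+1→O./X./X./XO*
ply 2: O./X./X./XO is terminal -1 (O); from O./X./X./.O depth 4

X's best at [O./X./X./.O]: (3,0)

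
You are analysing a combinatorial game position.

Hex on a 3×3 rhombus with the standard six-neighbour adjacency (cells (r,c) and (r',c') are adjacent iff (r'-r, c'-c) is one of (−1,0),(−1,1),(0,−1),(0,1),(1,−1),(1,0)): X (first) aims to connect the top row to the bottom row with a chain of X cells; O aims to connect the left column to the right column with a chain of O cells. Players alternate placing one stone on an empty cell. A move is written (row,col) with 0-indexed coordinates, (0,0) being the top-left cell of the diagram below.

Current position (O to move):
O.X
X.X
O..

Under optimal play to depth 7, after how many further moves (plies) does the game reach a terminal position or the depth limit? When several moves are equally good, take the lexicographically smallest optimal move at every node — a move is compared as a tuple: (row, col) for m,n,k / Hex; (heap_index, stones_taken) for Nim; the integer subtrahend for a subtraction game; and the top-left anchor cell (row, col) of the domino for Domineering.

[O.X/X.X/O..] O move#1: (0,1):-1/OOX/X.X/O..*, (1,1):-1/O.X/XOX/O.., (2,1):-1/O.X/X.X/OO., (2,2):-1/O.X/X.X/O.O
[OOX/X.X/O..] X move#2: (1,1):+1/OOX/XXX/O..*, (2,1):+1/OOX/X.X/OX., (2,2):+1/OOX/X.X/O.X
[OOX/XXX/O..] O move#3: (2,1):-1/OOX/XXX/OO.*, (2,2):-1/OOX/XXX/O.O
[OOX/XXX/OO.] X move#4: (2,2):+1/OOX/XXX/OOX*
[OOX/XXX/OOX] end (terminal -1, O#5); searched O.X/X.X/O.. to 7

PV length from [O.X/X.X/O..]: 4 plies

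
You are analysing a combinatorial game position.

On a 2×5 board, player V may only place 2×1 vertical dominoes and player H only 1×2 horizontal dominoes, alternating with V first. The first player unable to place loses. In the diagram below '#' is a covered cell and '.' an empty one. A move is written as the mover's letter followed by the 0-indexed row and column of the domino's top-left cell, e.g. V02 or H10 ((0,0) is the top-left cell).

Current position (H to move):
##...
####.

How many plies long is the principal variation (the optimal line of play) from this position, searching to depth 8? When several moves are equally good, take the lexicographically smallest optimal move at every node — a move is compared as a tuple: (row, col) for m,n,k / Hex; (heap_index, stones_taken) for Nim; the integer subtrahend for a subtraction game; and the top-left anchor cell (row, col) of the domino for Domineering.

ply 1, H at ##.../####. | H02=-1→####./####.; H03=+1→##.##/####.*
ply 2: ##.##/####. is terminal -1 (V); from ##.../####. depth 8

PV length from [##.../####.]: 1 ply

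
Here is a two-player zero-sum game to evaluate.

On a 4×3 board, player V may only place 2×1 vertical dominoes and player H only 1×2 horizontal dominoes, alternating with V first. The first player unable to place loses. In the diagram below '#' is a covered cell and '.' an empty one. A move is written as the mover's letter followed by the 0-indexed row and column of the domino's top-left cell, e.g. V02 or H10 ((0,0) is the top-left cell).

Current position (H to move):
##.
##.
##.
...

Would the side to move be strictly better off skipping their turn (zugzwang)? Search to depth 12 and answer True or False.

p1 H@[##./##./##./...]: H30[##./##./##./##.]-1* H31[##./##./##./.##]-1
p2 V@[##./##./##./##.]: V02[###/###/##./##.]+1* V12[##./###/###/##.]+1 V22[##./##./###/###]+1
p3 H@[###/###/##./##.] terminal -1; root [##./##./##./...] d12
suppose H passes — search the same position with V to move:
pass> p1 V@[##./##./##./...]: V02[###/###/##./...]-1 V12[##./###/###/...]-1 V22[##./##./###/..#]+1*
pass> p2 H@[##./##./###/..#]: H30[##./##./###/###]-1*
pass> p3 V@[##./##./###/###]: V02[###/###/###/###]+1*
pass> p4 H@[###/###/###/###] terminal -1; root [##./##./##./...] d12
for H: play -1, pass -1

zugzwang(##./##./##./..., H) = False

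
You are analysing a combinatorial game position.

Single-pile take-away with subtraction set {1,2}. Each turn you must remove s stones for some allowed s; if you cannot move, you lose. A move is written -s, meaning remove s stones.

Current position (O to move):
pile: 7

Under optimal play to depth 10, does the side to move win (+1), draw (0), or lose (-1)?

[7] O move#1: -1:+1/6*, -2:-1/5
[6] X move#2: -1:-1/5*, -2:-1/4
[5] O move#3: -1:-1/4, -2:+1/3*
[3] X move#4: -1:-1/2*, -2:-1/1
[2] O move#5: -1:-1/1, -2:+1/0*
[0] end (terminal -1, X#6); searched 7 to 10

value(7, O) = +1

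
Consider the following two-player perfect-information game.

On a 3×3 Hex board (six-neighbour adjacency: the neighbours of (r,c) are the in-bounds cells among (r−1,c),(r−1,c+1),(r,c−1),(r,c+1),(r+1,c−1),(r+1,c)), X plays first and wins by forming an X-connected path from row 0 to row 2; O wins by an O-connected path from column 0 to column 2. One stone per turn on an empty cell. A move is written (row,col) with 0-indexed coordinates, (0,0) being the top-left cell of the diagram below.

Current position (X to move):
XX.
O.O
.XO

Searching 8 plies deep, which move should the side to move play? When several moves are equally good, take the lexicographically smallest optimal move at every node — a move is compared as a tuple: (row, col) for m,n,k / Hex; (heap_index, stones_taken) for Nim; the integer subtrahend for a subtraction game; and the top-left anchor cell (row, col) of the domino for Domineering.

X's best at [XX./O.O/.XO]: (1,1)

[XX./O.O/.XO] X move#1: (0,2):-1/XXX/O.O/.XO, (1,1):+1/XX./OXO/.XO*, (2,0):-1/XX./O.O/XXO
[XX./OXO/.XO] end (terminal -1, O#2); searched XX./O.O/.XO to 8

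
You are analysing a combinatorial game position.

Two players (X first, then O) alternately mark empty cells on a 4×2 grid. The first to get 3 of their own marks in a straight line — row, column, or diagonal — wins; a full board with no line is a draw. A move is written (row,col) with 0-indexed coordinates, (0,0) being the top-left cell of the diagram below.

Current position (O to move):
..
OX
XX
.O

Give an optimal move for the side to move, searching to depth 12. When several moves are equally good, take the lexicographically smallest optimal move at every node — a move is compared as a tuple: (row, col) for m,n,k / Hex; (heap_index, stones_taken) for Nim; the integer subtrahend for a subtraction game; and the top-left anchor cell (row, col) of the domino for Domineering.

[../OX/XX/.O] O move#1: (0,0):-1/O./OX/XX/.O, (0,1):+0/.O/OX/XX/.O*, (3,0):-1/../OX/XX/OO
[.O/OX/XX/.O] X move#2: (0,0):+0/XO/OX/XX/.O*, (3,0):+0/.O/OX/XX/XO
[XO/OX/XX/.O] O move#3: (3,0):+0/XO/OX/XX/OO*
[XO/OX/XX/OO] end (terminal +0, X#4); searched ../OX/XX/.O to 12

O's best at [../OX/XX/.O]: (0,1)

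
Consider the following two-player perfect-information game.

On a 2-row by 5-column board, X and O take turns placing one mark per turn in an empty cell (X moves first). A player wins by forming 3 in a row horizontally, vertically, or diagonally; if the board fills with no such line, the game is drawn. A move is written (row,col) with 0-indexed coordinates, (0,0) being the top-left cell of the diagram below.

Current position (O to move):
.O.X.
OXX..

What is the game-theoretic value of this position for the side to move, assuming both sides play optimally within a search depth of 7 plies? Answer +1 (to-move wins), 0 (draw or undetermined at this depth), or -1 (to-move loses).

value(.O.X./OXX.., O) = 0

ply 1, O at .O.X./OXX.. | (0,0)=-1→OO.X./OXX..; (0,2)=-1→.OOX./OXX..; (0,4)=-1→.O.XO/OXX..; (1,3)=+0→.O.X./OXXO.*; (1,4)=-1→.O.X./OXX.O
ply 2, X at .O.X./OXXO. | (0,0)=+0→XO.X./OXXO.*; (0,2)=+0→.OXX./OXXO.; (0,4)=+0→.O.XX/OXXO.; (1,4)=+0→.O.X./OXXOX
ply 3, O at XO.X./OXXO. | (0,2)=+0→XOOX./OXXO.*; (0,4)=+0→XO.XO/OXXO.; (1,4)=+0→XO.X./OXXOO
ply 4, X at XOOX./OXXO. | (0,4)=+0→XOOXX/OXXO.*; (1,4)=+0→XOOX./OXXOX
ply 5, O at XOOXX/OXXO. | (1,4)=+0→XOOXX/OXXOO*
ply 6: XOOXX/OXXOO is terminal +0 (X); from .O.X./OXX.. depth 7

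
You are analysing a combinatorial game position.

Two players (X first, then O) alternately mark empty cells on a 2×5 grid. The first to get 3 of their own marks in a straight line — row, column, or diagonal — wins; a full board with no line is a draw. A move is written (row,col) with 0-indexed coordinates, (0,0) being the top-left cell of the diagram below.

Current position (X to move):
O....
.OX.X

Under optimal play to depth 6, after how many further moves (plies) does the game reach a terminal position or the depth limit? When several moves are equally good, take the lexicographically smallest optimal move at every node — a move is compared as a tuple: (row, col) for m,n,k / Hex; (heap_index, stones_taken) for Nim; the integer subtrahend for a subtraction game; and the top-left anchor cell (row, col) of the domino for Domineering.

[O..../.OX.X] X move#1: (0,1):+0/OX.../.OX.X, (0,2):+1/O.X../.OX.X*, (0,3):+1/O..X./.OX.X, (0,4):+0/O...X/.OX.X, (1,0):+0/O..../XOX.X, (1,3):+1/O..../.OXXX
[O.X../.OX.X] O move#2: (0,1):-1/OOX../.OX.X*, (0,3):-1/O.XO./.OX.X, (0,4):-1/O.X.O/.OX.X, (1,0):-1/O.X../OOX.X, (1,3):-1/O.X../.OXOX
[OOX../.OX.X] X move#3: (0,3):+1/OOXX./.OX.X*, (0,4):+1/OOX.X/.OX.X, (1,0):+0/OOX../XOX.X, (1,3):+1/OOX../.OXXX
[OOXX./.OX.X] O move#4: (0,4):-1/OOXXO/.OX.X*, (1,0):-1/OOXX./OOX.X, (1,3):-1/OOXX./.OXOX
[OOXXO/.OX.X] X move#5: (1,0):+0/OOXXO/XOX.X, (1,3):+1/OOXXO/.OXXX*
[OOXXO/.OXXX] end (terminal -1, O#6); searched O..../.OX.X to 6

PV length from [O..../.OX.X]: 5 plies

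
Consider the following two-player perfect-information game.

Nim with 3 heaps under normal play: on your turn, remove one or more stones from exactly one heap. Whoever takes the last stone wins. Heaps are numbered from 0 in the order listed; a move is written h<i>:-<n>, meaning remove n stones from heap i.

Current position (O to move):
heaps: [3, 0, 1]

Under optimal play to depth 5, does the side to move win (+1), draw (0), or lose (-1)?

value((3,0,1), O) = +1

p1 O@[(3,0,1)]: h0:-1[(2,0,1)]-1 h0:-2[(1,0,1)]+1* h0:-3[(0,0,1)]-1 h2:-1[(3,0,0)]-1
p2 X@[(1,0,1)]: h0:-1[(0,0,1)]-1* h2:-1[(1,0,0)]-1
p3 O@[(0,0,1)]: h2:-1[(0,0,0)]+1*
p4 X@[(0,0,0)] terminal -1; root [(3,0,1)] d5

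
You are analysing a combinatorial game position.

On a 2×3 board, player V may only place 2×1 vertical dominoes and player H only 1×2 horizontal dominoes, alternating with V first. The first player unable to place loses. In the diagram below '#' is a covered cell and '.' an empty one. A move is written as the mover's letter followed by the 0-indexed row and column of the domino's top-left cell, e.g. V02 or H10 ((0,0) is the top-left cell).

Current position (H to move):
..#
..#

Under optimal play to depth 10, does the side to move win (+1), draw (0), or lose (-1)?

value(..#/..#, H) = +1

[..#/..#] H move#1: H00:+1/###/..#*, H10:+1/..#/###
[###/..#] end (terminal -1, V#2); searched ..#/..# to 10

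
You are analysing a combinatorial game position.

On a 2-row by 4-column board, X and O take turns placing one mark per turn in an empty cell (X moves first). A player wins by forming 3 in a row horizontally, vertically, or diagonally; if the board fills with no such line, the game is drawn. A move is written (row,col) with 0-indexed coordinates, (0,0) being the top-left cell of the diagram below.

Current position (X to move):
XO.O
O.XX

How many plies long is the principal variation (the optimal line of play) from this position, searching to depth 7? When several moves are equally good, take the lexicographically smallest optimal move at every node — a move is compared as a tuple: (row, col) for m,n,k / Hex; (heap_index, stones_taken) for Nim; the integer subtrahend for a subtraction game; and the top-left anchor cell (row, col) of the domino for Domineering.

PV length from [XO.O/O.XX]: 1 ply

ply 1, X at XO.O/O.XX | (0,2)=+0→XOXO/O.XX; (1,1)=+1→XO.O/OXXX*
ply 2: XO.O/OXXX is terminal -1 (O); from XO.O/O.XX depth 7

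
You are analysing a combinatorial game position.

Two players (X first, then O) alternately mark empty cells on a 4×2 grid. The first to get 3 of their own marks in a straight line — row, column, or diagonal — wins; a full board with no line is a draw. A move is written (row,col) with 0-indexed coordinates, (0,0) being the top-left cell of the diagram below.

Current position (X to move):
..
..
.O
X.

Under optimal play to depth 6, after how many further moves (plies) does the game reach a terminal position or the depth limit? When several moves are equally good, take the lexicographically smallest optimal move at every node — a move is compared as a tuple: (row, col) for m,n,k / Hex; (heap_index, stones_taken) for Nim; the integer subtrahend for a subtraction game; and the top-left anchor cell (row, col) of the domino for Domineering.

PV length from [../../.O/X.]: 6 plies

[../../.O/X.] X move#1: (0,0):-1/X./../.O/X., (0,1):+0/.X/../.O/X.*, (1,0):+0/../X./.O/X., (1,1):+0/../.X/.O/X., (2,0):+0/../../XO/X., (3,1):+0/../../.O/XX
[.X/../.O/X.] O move#2: (0,0):+0/OX/../.O/X.*, (1,0):+0/.X/O./.O/X., (1,1):+0/.X/.O/.O/X., (2,0):+0/.X/../OO/X., (3,1):+0/.X/../.O/XO
[OX/../.O/X.] X move#3: (1,0):+0/OX/X./.O/X.*, (1,1):+0/OX/.X/.O/X., (2,0):+0/OX/../XO/X., (3,1):+0/OX/../.O/XX
[OX/X./.O/X.] O move#4: (1,1):-1/OX/XO/.O/X., (2,0):+0/OX/X./OO/X.*, (3,1):-1/OX/X./.O/XO
[OX/X./OO/X.] X move#5: (1,1):+0/OX/XX/OO/X.*, (3,1):+0/OX/X./OO/XX
[OX/XX/OO/X.] O move#6: (3,1):+0/OX/XX/OO/XO*
[OX/XX/OO/XO] end (terminal +0, X#7); searched ../../.O/X. to 6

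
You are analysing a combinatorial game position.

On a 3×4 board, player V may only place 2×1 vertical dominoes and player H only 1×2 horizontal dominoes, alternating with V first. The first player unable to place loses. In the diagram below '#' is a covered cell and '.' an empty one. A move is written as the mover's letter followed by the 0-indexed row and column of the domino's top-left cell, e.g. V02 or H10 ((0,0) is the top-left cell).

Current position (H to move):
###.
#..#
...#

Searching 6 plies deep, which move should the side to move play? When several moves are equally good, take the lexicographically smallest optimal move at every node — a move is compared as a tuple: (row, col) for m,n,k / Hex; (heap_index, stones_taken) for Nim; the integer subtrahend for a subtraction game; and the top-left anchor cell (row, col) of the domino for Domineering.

[###./#..#/...#] H move#1: H11:+1/###./####/...#*, H20:-1/###./#..#/##.#, H21:+1/###./#..#/.###
[###./####/...#] end (terminal -1, V#2); searched ###./#..#/...# to 6

H's best at [###./#..#/...#]: H11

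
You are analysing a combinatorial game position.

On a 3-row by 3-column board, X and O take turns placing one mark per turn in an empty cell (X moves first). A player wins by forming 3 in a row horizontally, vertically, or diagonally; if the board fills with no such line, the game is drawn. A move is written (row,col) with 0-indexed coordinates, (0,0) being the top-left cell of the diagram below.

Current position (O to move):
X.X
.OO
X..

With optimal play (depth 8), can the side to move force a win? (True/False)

ply 1, O at X.X/.OO/X.. | (0,1)=-1→XOX/.OO/X..; (1,0)=+1→X.X/OOO/X..*; (2,1)=-1→X.X/.OO/XO.; (2,2)=-1→X.X/.OO/X.O
ply 2: X.X/OOO/X.. is terminal -1 (X); from X.X/.OO/X.. depth 8

O winning at [X.X/.OO/X..]: True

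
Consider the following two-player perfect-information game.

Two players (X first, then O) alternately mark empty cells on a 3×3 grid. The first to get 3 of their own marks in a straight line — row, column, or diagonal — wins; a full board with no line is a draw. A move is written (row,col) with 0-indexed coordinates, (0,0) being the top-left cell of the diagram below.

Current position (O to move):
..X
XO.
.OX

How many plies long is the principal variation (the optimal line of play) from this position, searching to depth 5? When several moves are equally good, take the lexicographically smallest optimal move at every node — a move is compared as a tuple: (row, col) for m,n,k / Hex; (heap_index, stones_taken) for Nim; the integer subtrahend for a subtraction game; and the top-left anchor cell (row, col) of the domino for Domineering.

PV length from [..X/XO./.OX]: 1 ply

[..X/XO./.OX] O move#1: (0,0):-1/O.X/XO./.OX, (0,1):+1/.OX/XO./.OX*, (1,2):+0/..X/XOO/.OX, (2,0):-1/..X/XO./OOX
[.OX/XO./.OX] end (terminal -1, X#2); searched ..X/XO./.OX to 5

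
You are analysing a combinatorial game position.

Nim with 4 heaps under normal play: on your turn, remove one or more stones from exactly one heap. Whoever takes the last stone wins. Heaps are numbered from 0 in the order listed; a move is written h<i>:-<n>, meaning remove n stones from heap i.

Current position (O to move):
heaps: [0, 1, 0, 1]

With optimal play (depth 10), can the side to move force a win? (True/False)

[(0,1,0,1)] O move#1: h1:-1:-1/(0,0,0,1)*, h3:-1:-1/(0,1,0,0)
[(0,0,0,1)] X move#2: h3:-1:+1/(0,0,0,0)*
[(0,0,0,0)] end (terminal -1, O#3); searched (0,1,0,1) to 10

O winning at [(0,1,0,1)]: False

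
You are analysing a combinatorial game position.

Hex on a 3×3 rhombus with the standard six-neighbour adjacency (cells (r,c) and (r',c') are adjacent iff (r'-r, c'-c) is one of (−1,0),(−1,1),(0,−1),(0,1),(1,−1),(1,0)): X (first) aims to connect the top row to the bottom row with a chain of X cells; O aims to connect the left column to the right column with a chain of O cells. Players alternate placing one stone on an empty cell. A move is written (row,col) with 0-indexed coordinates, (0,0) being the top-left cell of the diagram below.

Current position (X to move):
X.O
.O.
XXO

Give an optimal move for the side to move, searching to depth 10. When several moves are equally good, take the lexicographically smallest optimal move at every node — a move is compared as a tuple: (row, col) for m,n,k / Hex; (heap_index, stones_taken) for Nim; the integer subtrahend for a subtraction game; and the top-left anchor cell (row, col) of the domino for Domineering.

p1 X@[X.O/.O./XXO]: (0,1)[XXO/.O./XXO]-1 (1,0)[X.O/XO./XXO]+1* (1,2)[X.O/.OX/XXO]-1
p2 O@[X.O/XO./XXO] terminal -1; root [X.O/.O./XXO] d10

X's best at [X.O/.O./XXO]: (1,0)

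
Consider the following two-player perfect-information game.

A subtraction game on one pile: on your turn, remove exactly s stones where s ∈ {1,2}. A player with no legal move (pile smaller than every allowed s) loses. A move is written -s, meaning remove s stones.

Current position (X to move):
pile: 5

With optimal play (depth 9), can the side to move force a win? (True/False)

p1 X@[5]: -1[4]-1 -2[3]+1*
p2 O@[3]: -1[2]-1* -2[1]-1
p3 X@[2]: -1[1]-1 -2[0]+1*
p4 O@[0] terminal -1; root [5] d9

X winning at [5]: True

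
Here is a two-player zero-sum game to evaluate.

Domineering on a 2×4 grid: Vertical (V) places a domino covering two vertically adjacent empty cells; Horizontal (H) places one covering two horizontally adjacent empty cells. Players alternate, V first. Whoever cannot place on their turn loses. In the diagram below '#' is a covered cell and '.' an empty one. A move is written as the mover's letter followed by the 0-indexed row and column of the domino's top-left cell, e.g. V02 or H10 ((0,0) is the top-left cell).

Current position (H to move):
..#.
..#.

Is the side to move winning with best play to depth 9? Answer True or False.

[..#./..#.] H move#1: H00:+1/###./..#.*, H10:+1/..#./###.
[###./..#.] V move#2: V03:-1/####/..##*
[####/..##] H move#3: H10:+1/####/####*
[####/####] end (terminal -1, V#4); searched ..#./..#. to 9

H winning at [..#./..#.]: True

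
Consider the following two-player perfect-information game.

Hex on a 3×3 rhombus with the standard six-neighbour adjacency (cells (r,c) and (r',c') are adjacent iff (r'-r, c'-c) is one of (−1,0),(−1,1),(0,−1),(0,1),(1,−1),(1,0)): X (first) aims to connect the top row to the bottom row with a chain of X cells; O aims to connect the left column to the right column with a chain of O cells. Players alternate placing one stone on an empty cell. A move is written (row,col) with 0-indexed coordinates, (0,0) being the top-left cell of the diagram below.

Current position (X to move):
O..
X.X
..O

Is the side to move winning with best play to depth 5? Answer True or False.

ply 1, X at O../X.X/..O | (0,1)=+1→OX./X.X/..O*; (0,2)=+1→O.X/X.X/..O; (1,1)=+1→O../XXX/..O; (2,0)=+1→O../X.X/X.O; (2,1)=+1→O../X.X/.XO
ply 2, O at OX./X.X/..O | (0,2)=-1→OXO/X.X/..O*; (1,1)=-1→OX./XOX/..O; (2,0)=-1→OX./X.X/O.O; (2,1)=-1→OX./X.X/.OO
ply 3, X at OXO/X.X/..O | (1,1)=+1→OXO/XXX/..O*; (2,0)=+1→OXO/X.X/X.O; (2,1)=+1→OXO/X.X/.XO
ply 4, O at OXO/XXX/..O | (2,0)=-1→OXO/XXX/O.O*; (2,1)=-1→OXO/XXX/.OO
ply 5, X at OXO/XXX/O.O | (2,1)=+1→OXO/XXX/OXO*
ply 6: OXO/XXX/OXO is terminal -1 (O); from O../X.X/..O depth 5

X winning at [O../X.X/..O]: True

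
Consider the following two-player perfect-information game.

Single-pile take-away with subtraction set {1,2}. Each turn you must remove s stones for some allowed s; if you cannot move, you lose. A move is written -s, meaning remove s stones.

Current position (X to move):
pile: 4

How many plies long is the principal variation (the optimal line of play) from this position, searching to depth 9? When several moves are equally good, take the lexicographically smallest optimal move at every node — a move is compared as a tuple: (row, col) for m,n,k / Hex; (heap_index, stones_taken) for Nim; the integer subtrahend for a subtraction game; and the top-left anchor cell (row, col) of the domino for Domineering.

p1 X@[4]: -1[3]+1* -2[2]-1
p2 O@[3]: -1[2]-1* -2[1]-1
p3 X@[2]: -1[1]-1 -2[0]+1*
p4 O@[0] terminal -1; root [4] d9

PV length from [4]: 3 plies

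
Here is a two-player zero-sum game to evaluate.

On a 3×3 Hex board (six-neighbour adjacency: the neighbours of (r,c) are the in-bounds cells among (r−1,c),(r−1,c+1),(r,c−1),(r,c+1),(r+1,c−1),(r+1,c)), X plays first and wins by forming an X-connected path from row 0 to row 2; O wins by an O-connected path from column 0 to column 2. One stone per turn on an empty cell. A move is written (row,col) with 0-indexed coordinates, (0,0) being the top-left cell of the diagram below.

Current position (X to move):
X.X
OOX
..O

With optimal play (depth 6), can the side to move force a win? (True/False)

X winning at [X.X/OOX/..O]: True

[X.X/OOX/..O] X move#1: (0,1):-1/XXX/OOX/..O, (2,0):-1/X.X/OOX/X.O, (2,1):+1/X.X/OOX/.XO*
[X.X/OOX/.XO] end (terminal -1, O#2); searched X.X/OOX/..O to 6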